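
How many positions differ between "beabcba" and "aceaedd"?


Comparing "beabcba" and "aceaedd" position by position:
  Position 0: 'b' vs 'a' => DIFFER
  Position 1: 'e' vs 'c' => DIFFER
  Position 2: 'a' vs 'e' => DIFFER
  Position 3: 'b' vs 'a' => DIFFER
  Position 4: 'c' vs 'e' => DIFFER
  Position 5: 'b' vs 'd' => DIFFER
  Position 6: 'a' vs 'd' => DIFFER
Positions that differ: 7

7


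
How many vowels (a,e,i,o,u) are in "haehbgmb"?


Input: haehbgmb
Checking each character:
  'h' at position 0: consonant
  'a' at position 1: vowel (running total: 1)
  'e' at position 2: vowel (running total: 2)
  'h' at position 3: consonant
  'b' at position 4: consonant
  'g' at position 5: consonant
  'm' at position 6: consonant
  'b' at position 7: consonant
Total vowels: 2

2


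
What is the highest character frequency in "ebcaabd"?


Input: ebcaabd
Character counts:
  'a': 2
  'b': 2
  'c': 1
  'd': 1
  'e': 1
Maximum frequency: 2

2


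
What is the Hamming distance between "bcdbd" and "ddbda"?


Comparing "bcdbd" and "ddbda" position by position:
  Position 0: 'b' vs 'd' => differ
  Position 1: 'c' vs 'd' => differ
  Position 2: 'd' vs 'b' => differ
  Position 3: 'b' vs 'd' => differ
  Position 4: 'd' vs 'a' => differ
Total differences (Hamming distance): 5

5


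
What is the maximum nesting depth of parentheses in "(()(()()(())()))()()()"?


Input: "(()(()()(())()))()()()"
Tracking depth:
  Position 0 '(': depth becomes 1
  Position 1 '(': depth becomes 2
  Position 2 ')': depth becomes 1
  Position 3 '(': depth becomes 2
  Position 4 '(': depth becomes 3
  Position 5 ')': depth becomes 2
  Position 6 '(': depth becomes 3
  Position 7 ')': depth becomes 2
  Position 8 '(': depth becomes 3
  Position 9 '(': depth becomes 4
  Position 10 ')': depth becomes 3
  Position 11 ')': depth becomes 2
  Position 12 '(': depth becomes 3
  Position 13 ')': depth becomes 2
  Position 14 ')': depth becomes 1
  Position 15 ')': depth becomes 0
  Position 16 '(': depth becomes 1
  Position 17 ')': depth becomes 0
  Position 18 '(': depth becomes 1
  Position 19 ')': depth becomes 0
  Position 20 '(': depth becomes 1
  Position 21 ')': depth becomes 0
Maximum depth reached: 4

4


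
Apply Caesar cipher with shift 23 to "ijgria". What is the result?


Caesar cipher: shift "ijgria" by 23
  'i' (pos 8) + 23 = pos 5 = 'f'
  'j' (pos 9) + 23 = pos 6 = 'g'
  'g' (pos 6) + 23 = pos 3 = 'd'
  'r' (pos 17) + 23 = pos 14 = 'o'
  'i' (pos 8) + 23 = pos 5 = 'f'
  'a' (pos 0) + 23 = pos 23 = 'x'
Result: fgdofx

fgdofx


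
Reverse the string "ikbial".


Input: ikbial
Reading characters right to left:
  Position 5: 'l'
  Position 4: 'a'
  Position 3: 'i'
  Position 2: 'b'
  Position 1: 'k'
  Position 0: 'i'
Reversed: laibki

laibki


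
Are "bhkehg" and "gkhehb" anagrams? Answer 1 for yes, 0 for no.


Strings: "bhkehg", "gkhehb"
Sorted first:  beghhk
Sorted second: beghhk
Sorted forms match => anagrams

1


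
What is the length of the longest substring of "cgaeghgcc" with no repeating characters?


Input: "cgaeghgcc"
Sliding window (track last position of each char):
  Position 0 ('c'): window [0,0] length 1 -- new best
  Position 1 ('g'): window [0,1] length 2 -- new best
  Position 2 ('a'): window [0,2] length 3 -- new best
  Position 3 ('e'): window [0,3] length 4 -- new best
  Position 4 ('g'): repeat (last at 1), move window start to 2
  Position 4 ('g'): window [2,4] length 3
  Position 5 ('h'): window [2,5] length 4
  Position 6 ('g'): repeat (last at 4), move window start to 5
  Position 6 ('g'): window [5,6] length 2
  Position 7 ('c'): window [5,7] length 3
  Position 8 ('c'): repeat (last at 7), move window start to 8
  Position 8 ('c'): window [8,8] length 1
Longest substring with no repeats: "cgae" with length 4

4


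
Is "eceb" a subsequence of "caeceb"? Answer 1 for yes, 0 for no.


Check if "eceb" is a subsequence of "caeceb"
Greedy scan:
  Position 0 ('c'): no match needed
  Position 1 ('a'): no match needed
  Position 2 ('e'): matches sub[0] = 'e'
  Position 3 ('c'): matches sub[1] = 'c'
  Position 4 ('e'): matches sub[2] = 'e'
  Position 5 ('b'): matches sub[3] = 'b'
All 4 characters matched => is a subsequence

1


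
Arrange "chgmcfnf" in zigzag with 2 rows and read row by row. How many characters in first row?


Zigzag "chgmcfnf" into 2 rows:
Placing characters:
  'c' => row 0
  'h' => row 1
  'g' => row 0
  'm' => row 1
  'c' => row 0
  'f' => row 1
  'n' => row 0
  'f' => row 1
Rows:
  Row 0: "cgcn"
  Row 1: "hmff"
First row length: 4

4


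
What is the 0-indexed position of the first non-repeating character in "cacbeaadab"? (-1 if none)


Input: cacbeaadab
Character frequencies:
  'a': 4
  'b': 2
  'c': 2
  'd': 1
  'e': 1
Scanning left to right for freq == 1:
  Position 0 ('c'): freq=2, skip
  Position 1 ('a'): freq=4, skip
  Position 2 ('c'): freq=2, skip
  Position 3 ('b'): freq=2, skip
  Position 4 ('e'): unique! => answer = 4

4


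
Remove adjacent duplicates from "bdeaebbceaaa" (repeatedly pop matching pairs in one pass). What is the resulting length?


Input: bdeaebbceaaa
Stack-based adjacent duplicate removal:
  Read 'b': push. Stack: b
  Read 'd': push. Stack: bd
  Read 'e': push. Stack: bde
  Read 'a': push. Stack: bdea
  Read 'e': push. Stack: bdeae
  Read 'b': push. Stack: bdeaeb
  Read 'b': matches stack top 'b' => pop. Stack: bdeae
  Read 'c': push. Stack: bdeaec
  Read 'e': push. Stack: bdeaece
  Read 'a': push. Stack: bdeaecea
  Read 'a': matches stack top 'a' => pop. Stack: bdeaece
  Read 'a': push. Stack: bdeaecea
Final stack: "bdeaecea" (length 8)

8


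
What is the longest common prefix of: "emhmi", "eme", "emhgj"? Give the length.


Words: emhmi, eme, emhgj
  Position 0: all 'e' => match
  Position 1: all 'm' => match
  Position 2: ('h', 'e', 'h') => mismatch, stop
LCP = "em" (length 2)

2


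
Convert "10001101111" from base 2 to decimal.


Input: "10001101111" in base 2
Positional expansion:
  Digit '1' (value 1) x 2^10 = 1024
  Digit '0' (value 0) x 2^9 = 0
  Digit '0' (value 0) x 2^8 = 0
  Digit '0' (value 0) x 2^7 = 0
  Digit '1' (value 1) x 2^6 = 64
  Digit '1' (value 1) x 2^5 = 32
  Digit '0' (value 0) x 2^4 = 0
  Digit '1' (value 1) x 2^3 = 8
  Digit '1' (value 1) x 2^2 = 4
  Digit '1' (value 1) x 2^1 = 2
  Digit '1' (value 1) x 2^0 = 1
Sum = 1135

1135


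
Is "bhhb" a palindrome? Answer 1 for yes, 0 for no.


Input: bhhb
Reversed: bhhb
  Compare pos 0 ('b') with pos 3 ('b'): match
  Compare pos 1 ('h') with pos 2 ('h'): match
Result: palindrome

1


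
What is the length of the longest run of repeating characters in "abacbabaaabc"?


Input: "abacbabaaabc"
Scanning for longest run:
  Position 1 ('b'): new char, reset run to 1
  Position 2 ('a'): new char, reset run to 1
  Position 3 ('c'): new char, reset run to 1
  Position 4 ('b'): new char, reset run to 1
  Position 5 ('a'): new char, reset run to 1
  Position 6 ('b'): new char, reset run to 1
  Position 7 ('a'): new char, reset run to 1
  Position 8 ('a'): continues run of 'a', length=2
  Position 9 ('a'): continues run of 'a', length=3
  Position 10 ('b'): new char, reset run to 1
  Position 11 ('c'): new char, reset run to 1
Longest run: 'a' with length 3

3


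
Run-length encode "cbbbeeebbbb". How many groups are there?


Input: cbbbeeebbbb
Scanning for consecutive runs:
  Group 1: 'c' x 1 (positions 0-0)
  Group 2: 'b' x 3 (positions 1-3)
  Group 3: 'e' x 3 (positions 4-6)
  Group 4: 'b' x 4 (positions 7-10)
Total groups: 4

4


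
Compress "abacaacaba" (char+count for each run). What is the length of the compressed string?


Input: abacaacaba
Runs:
  'a' x 1 => "a1"
  'b' x 1 => "b1"
  'a' x 1 => "a1"
  'c' x 1 => "c1"
  'a' x 2 => "a2"
  'c' x 1 => "c1"
  'a' x 1 => "a1"
  'b' x 1 => "b1"
  'a' x 1 => "a1"
Compressed: "a1b1a1c1a2c1a1b1a1"
Compressed length: 18

18


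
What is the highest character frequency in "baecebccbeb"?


Input: baecebccbeb
Character counts:
  'a': 1
  'b': 4
  'c': 3
  'e': 3
Maximum frequency: 4

4


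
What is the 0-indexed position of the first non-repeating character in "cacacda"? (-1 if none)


Input: cacacda
Character frequencies:
  'a': 3
  'c': 3
  'd': 1
Scanning left to right for freq == 1:
  Position 0 ('c'): freq=3, skip
  Position 1 ('a'): freq=3, skip
  Position 2 ('c'): freq=3, skip
  Position 3 ('a'): freq=3, skip
  Position 4 ('c'): freq=3, skip
  Position 5 ('d'): unique! => answer = 5

5


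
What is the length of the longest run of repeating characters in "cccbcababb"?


Input: "cccbcababb"
Scanning for longest run:
  Position 1 ('c'): continues run of 'c', length=2
  Position 2 ('c'): continues run of 'c', length=3
  Position 3 ('b'): new char, reset run to 1
  Position 4 ('c'): new char, reset run to 1
  Position 5 ('a'): new char, reset run to 1
  Position 6 ('b'): new char, reset run to 1
  Position 7 ('a'): new char, reset run to 1
  Position 8 ('b'): new char, reset run to 1
  Position 9 ('b'): continues run of 'b', length=2
Longest run: 'c' with length 3

3


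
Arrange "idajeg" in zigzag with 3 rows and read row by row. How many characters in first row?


Zigzag "idajeg" into 3 rows:
Placing characters:
  'i' => row 0
  'd' => row 1
  'a' => row 2
  'j' => row 1
  'e' => row 0
  'g' => row 1
Rows:
  Row 0: "ie"
  Row 1: "djg"
  Row 2: "a"
First row length: 2

2


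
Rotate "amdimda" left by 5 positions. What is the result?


Input: "amdimda", rotate left by 5
First 5 characters: "amdim"
Remaining characters: "da"
Concatenate remaining + first: "da" + "amdim" = "daamdim"

daamdim


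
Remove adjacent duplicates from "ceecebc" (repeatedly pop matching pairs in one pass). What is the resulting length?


Input: ceecebc
Stack-based adjacent duplicate removal:
  Read 'c': push. Stack: c
  Read 'e': push. Stack: ce
  Read 'e': matches stack top 'e' => pop. Stack: c
  Read 'c': matches stack top 'c' => pop. Stack: (empty)
  Read 'e': push. Stack: e
  Read 'b': push. Stack: eb
  Read 'c': push. Stack: ebc
Final stack: "ebc" (length 3)

3


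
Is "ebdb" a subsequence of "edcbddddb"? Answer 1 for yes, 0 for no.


Check if "ebdb" is a subsequence of "edcbddddb"
Greedy scan:
  Position 0 ('e'): matches sub[0] = 'e'
  Position 1 ('d'): no match needed
  Position 2 ('c'): no match needed
  Position 3 ('b'): matches sub[1] = 'b'
  Position 4 ('d'): matches sub[2] = 'd'
  Position 5 ('d'): no match needed
  Position 6 ('d'): no match needed
  Position 7 ('d'): no match needed
  Position 8 ('b'): matches sub[3] = 'b'
All 4 characters matched => is a subsequence

1


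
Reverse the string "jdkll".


Input: jdkll
Reading characters right to left:
  Position 4: 'l'
  Position 3: 'l'
  Position 2: 'k'
  Position 1: 'd'
  Position 0: 'j'
Reversed: llkdj

llkdj


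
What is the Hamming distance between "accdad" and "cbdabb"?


Comparing "accdad" and "cbdabb" position by position:
  Position 0: 'a' vs 'c' => differ
  Position 1: 'c' vs 'b' => differ
  Position 2: 'c' vs 'd' => differ
  Position 3: 'd' vs 'a' => differ
  Position 4: 'a' vs 'b' => differ
  Position 5: 'd' vs 'b' => differ
Total differences (Hamming distance): 6

6


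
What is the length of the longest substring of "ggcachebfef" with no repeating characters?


Input: "ggcachebfef"
Sliding window (track last position of each char):
  Position 0 ('g'): window [0,0] length 1 -- new best
  Position 1 ('g'): repeat (last at 0), move window start to 1
  Position 1 ('g'): window [1,1] length 1
  Position 2 ('c'): window [1,2] length 2 -- new best
  Position 3 ('a'): window [1,3] length 3 -- new best
  Position 4 ('c'): repeat (last at 2), move window start to 3
  Position 4 ('c'): window [3,4] length 2
  Position 5 ('h'): window [3,5] length 3
  Position 6 ('e'): window [3,6] length 4 -- new best
  Position 7 ('b'): window [3,7] length 5 -- new best
  Position 8 ('f'): window [3,8] length 6 -- new best
  Position 9 ('e'): repeat (last at 6), move window start to 7
  Position 9 ('e'): window [7,9] length 3
  Position 10 ('f'): repeat (last at 8), move window start to 9
  Position 10 ('f'): window [9,10] length 2
Longest substring with no repeats: "achebf" with length 6

6


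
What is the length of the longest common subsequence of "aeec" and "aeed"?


LCS of "aeec" and "aeed"
DP table:
           a    e    e    d
      0    0    0    0    0
  a   0    1    1    1    1
  e   0    1    2    2    2
  e   0    1    2    3    3
  c   0    1    2    3    3
LCS length = dp[4][4] = 3

3


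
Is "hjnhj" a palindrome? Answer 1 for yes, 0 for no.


Input: hjnhj
Reversed: jhnjh
  Compare pos 0 ('h') with pos 4 ('j'): MISMATCH
  Compare pos 1 ('j') with pos 3 ('h'): MISMATCH
Result: not a palindrome

0


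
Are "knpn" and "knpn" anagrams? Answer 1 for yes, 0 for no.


Strings: "knpn", "knpn"
Sorted first:  knnp
Sorted second: knnp
Sorted forms match => anagrams

1


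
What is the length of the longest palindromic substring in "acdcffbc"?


Input: "acdcffbc"
Checking substrings for palindromes:
  [1:4] "cdc" (len 3) => palindrome
  [4:6] "ff" (len 2) => palindrome
Longest palindromic substring: "cdc" with length 3

3


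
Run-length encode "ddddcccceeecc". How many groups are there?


Input: ddddcccceeecc
Scanning for consecutive runs:
  Group 1: 'd' x 4 (positions 0-3)
  Group 2: 'c' x 4 (positions 4-7)
  Group 3: 'e' x 3 (positions 8-10)
  Group 4: 'c' x 2 (positions 11-12)
Total groups: 4

4


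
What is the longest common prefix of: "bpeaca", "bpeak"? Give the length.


Words: bpeaca, bpeak
  Position 0: all 'b' => match
  Position 1: all 'p' => match
  Position 2: all 'e' => match
  Position 3: all 'a' => match
  Position 4: ('c', 'k') => mismatch, stop
LCP = "bpea" (length 4)

4


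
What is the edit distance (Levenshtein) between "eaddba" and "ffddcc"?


Computing edit distance: "eaddba" -> "ffddcc"
DP table:
           f    f    d    d    c    c
      0    1    2    3    4    5    6
  e   1    1    2    3    4    5    6
  a   2    2    2    3    4    5    6
  d   3    3    3    2    3    4    5
  d   4    4    4    3    2    3    4
  b   5    5    5    4    3    3    4
  a   6    6    6    5    4    4    4
Edit distance = dp[6][6] = 4

4


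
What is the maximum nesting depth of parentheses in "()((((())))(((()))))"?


Input: "()((((())))(((()))))"
Tracking depth:
  Position 0 '(': depth becomes 1
  Position 1 ')': depth becomes 0
  Position 2 '(': depth becomes 1
  Position 3 '(': depth becomes 2
  Position 4 '(': depth becomes 3
  Position 5 '(': depth becomes 4
  Position 6 '(': depth becomes 5
  Position 7 ')': depth becomes 4
  Position 8 ')': depth becomes 3
  Position 9 ')': depth becomes 2
  Position 10 ')': depth becomes 1
  Position 11 '(': depth becomes 2
  Position 12 '(': depth becomes 3
  Position 13 '(': depth becomes 4
  Position 14 '(': depth becomes 5
  Position 15 ')': depth becomes 4
  Position 16 ')': depth becomes 3
  Position 17 ')': depth becomes 2
  Position 18 ')': depth becomes 1
  Position 19 ')': depth becomes 0
Maximum depth reached: 5

5


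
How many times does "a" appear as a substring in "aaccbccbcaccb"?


Searching for "a" in "aaccbccbcaccb"
Scanning each position:
  Position 0: "a" => MATCH
  Position 1: "a" => MATCH
  Position 2: "c" => no
  Position 3: "c" => no
  Position 4: "b" => no
  Position 5: "c" => no
  Position 6: "c" => no
  Position 7: "b" => no
  Position 8: "c" => no
  Position 9: "a" => MATCH
  Position 10: "c" => no
  Position 11: "c" => no
  Position 12: "b" => no
Total occurrences: 3

3


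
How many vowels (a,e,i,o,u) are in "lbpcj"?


Input: lbpcj
Checking each character:
  'l' at position 0: consonant
  'b' at position 1: consonant
  'p' at position 2: consonant
  'c' at position 3: consonant
  'j' at position 4: consonant
Total vowels: 0

0


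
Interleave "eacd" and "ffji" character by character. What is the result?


Interleaving "eacd" and "ffji":
  Position 0: 'e' from first, 'f' from second => "ef"
  Position 1: 'a' from first, 'f' from second => "af"
  Position 2: 'c' from first, 'j' from second => "cj"
  Position 3: 'd' from first, 'i' from second => "di"
Result: efafcjdi

efafcjdi


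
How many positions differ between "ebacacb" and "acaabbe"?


Comparing "ebacacb" and "acaabbe" position by position:
  Position 0: 'e' vs 'a' => DIFFER
  Position 1: 'b' vs 'c' => DIFFER
  Position 2: 'a' vs 'a' => same
  Position 3: 'c' vs 'a' => DIFFER
  Position 4: 'a' vs 'b' => DIFFER
  Position 5: 'c' vs 'b' => DIFFER
  Position 6: 'b' vs 'e' => DIFFER
Positions that differ: 6

6


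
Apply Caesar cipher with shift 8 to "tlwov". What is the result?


Caesar cipher: shift "tlwov" by 8
  't' (pos 19) + 8 = pos 1 = 'b'
  'l' (pos 11) + 8 = pos 19 = 't'
  'w' (pos 22) + 8 = pos 4 = 'e'
  'o' (pos 14) + 8 = pos 22 = 'w'
  'v' (pos 21) + 8 = pos 3 = 'd'
Result: btewd

btewd


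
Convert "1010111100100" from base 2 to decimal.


Input: "1010111100100" in base 2
Positional expansion:
  Digit '1' (value 1) x 2^12 = 4096
  Digit '0' (value 0) x 2^11 = 0
  Digit '1' (value 1) x 2^10 = 1024
  Digit '0' (value 0) x 2^9 = 0
  Digit '1' (value 1) x 2^8 = 256
  Digit '1' (value 1) x 2^7 = 128
  Digit '1' (value 1) x 2^6 = 64
  Digit '1' (value 1) x 2^5 = 32
  Digit '0' (value 0) x 2^4 = 0
  Digit '0' (value 0) x 2^3 = 0
  Digit '1' (value 1) x 2^2 = 4
  Digit '0' (value 0) x 2^1 = 0
  Digit '0' (value 0) x 2^0 = 0
Sum = 5604

5604


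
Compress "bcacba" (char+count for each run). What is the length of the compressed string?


Input: bcacba
Runs:
  'b' x 1 => "b1"
  'c' x 1 => "c1"
  'a' x 1 => "a1"
  'c' x 1 => "c1"
  'b' x 1 => "b1"
  'a' x 1 => "a1"
Compressed: "b1c1a1c1b1a1"
Compressed length: 12

12


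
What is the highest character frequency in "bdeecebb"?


Input: bdeecebb
Character counts:
  'b': 3
  'c': 1
  'd': 1
  'e': 3
Maximum frequency: 3

3


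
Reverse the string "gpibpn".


Input: gpibpn
Reading characters right to left:
  Position 5: 'n'
  Position 4: 'p'
  Position 3: 'b'
  Position 2: 'i'
  Position 1: 'p'
  Position 0: 'g'
Reversed: npbipg

npbipg


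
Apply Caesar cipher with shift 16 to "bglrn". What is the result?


Caesar cipher: shift "bglrn" by 16
  'b' (pos 1) + 16 = pos 17 = 'r'
  'g' (pos 6) + 16 = pos 22 = 'w'
  'l' (pos 11) + 16 = pos 1 = 'b'
  'r' (pos 17) + 16 = pos 7 = 'h'
  'n' (pos 13) + 16 = pos 3 = 'd'
Result: rwbhd

rwbhd


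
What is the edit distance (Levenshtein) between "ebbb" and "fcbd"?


Computing edit distance: "ebbb" -> "fcbd"
DP table:
           f    c    b    d
      0    1    2    3    4
  e   1    1    2    3    4
  b   2    2    2    2    3
  b   3    3    3    2    3
  b   4    4    4    3    3
Edit distance = dp[4][4] = 3

3


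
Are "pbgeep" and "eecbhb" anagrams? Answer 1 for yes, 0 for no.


Strings: "pbgeep", "eecbhb"
Sorted first:  beegpp
Sorted second: bbceeh
Differ at position 1: 'e' vs 'b' => not anagrams

0


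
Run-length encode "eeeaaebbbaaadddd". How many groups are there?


Input: eeeaaebbbaaadddd
Scanning for consecutive runs:
  Group 1: 'e' x 3 (positions 0-2)
  Group 2: 'a' x 2 (positions 3-4)
  Group 3: 'e' x 1 (positions 5-5)
  Group 4: 'b' x 3 (positions 6-8)
  Group 5: 'a' x 3 (positions 9-11)
  Group 6: 'd' x 4 (positions 12-15)
Total groups: 6

6


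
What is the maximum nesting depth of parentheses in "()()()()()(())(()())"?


Input: "()()()()()(())(()())"
Tracking depth:
  Position 0 '(': depth becomes 1
  Position 1 ')': depth becomes 0
  Position 2 '(': depth becomes 1
  Position 3 ')': depth becomes 0
  Position 4 '(': depth becomes 1
  Position 5 ')': depth becomes 0
  Position 6 '(': depth becomes 1
  Position 7 ')': depth becomes 0
  Position 8 '(': depth becomes 1
  Position 9 ')': depth becomes 0
  Position 10 '(': depth becomes 1
  Position 11 '(': depth becomes 2
  Position 12 ')': depth becomes 1
  Position 13 ')': depth becomes 0
  Position 14 '(': depth becomes 1
  Position 15 '(': depth becomes 2
  Position 16 ')': depth becomes 1
  Position 17 '(': depth becomes 2
  Position 18 ')': depth becomes 1
  Position 19 ')': depth becomes 0
Maximum depth reached: 2

2


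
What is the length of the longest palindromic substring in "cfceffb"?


Input: "cfceffb"
Checking substrings for palindromes:
  [0:3] "cfc" (len 3) => palindrome
  [4:6] "ff" (len 2) => palindrome
Longest palindromic substring: "cfc" with length 3

3


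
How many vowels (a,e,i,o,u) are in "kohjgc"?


Input: kohjgc
Checking each character:
  'k' at position 0: consonant
  'o' at position 1: vowel (running total: 1)
  'h' at position 2: consonant
  'j' at position 3: consonant
  'g' at position 4: consonant
  'c' at position 5: consonant
Total vowels: 1

1


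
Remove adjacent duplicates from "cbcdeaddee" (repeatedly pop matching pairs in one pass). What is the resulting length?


Input: cbcdeaddee
Stack-based adjacent duplicate removal:
  Read 'c': push. Stack: c
  Read 'b': push. Stack: cb
  Read 'c': push. Stack: cbc
  Read 'd': push. Stack: cbcd
  Read 'e': push. Stack: cbcde
  Read 'a': push. Stack: cbcdea
  Read 'd': push. Stack: cbcdead
  Read 'd': matches stack top 'd' => pop. Stack: cbcdea
  Read 'e': push. Stack: cbcdeae
  Read 'e': matches stack top 'e' => pop. Stack: cbcdea
Final stack: "cbcdea" (length 6)

6


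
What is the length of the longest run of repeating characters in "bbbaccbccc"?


Input: "bbbaccbccc"
Scanning for longest run:
  Position 1 ('b'): continues run of 'b', length=2
  Position 2 ('b'): continues run of 'b', length=3
  Position 3 ('a'): new char, reset run to 1
  Position 4 ('c'): new char, reset run to 1
  Position 5 ('c'): continues run of 'c', length=2
  Position 6 ('b'): new char, reset run to 1
  Position 7 ('c'): new char, reset run to 1
  Position 8 ('c'): continues run of 'c', length=2
  Position 9 ('c'): continues run of 'c', length=3
Longest run: 'b' with length 3

3


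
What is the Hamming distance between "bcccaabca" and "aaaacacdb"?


Comparing "bcccaabca" and "aaaacacdb" position by position:
  Position 0: 'b' vs 'a' => differ
  Position 1: 'c' vs 'a' => differ
  Position 2: 'c' vs 'a' => differ
  Position 3: 'c' vs 'a' => differ
  Position 4: 'a' vs 'c' => differ
  Position 5: 'a' vs 'a' => same
  Position 6: 'b' vs 'c' => differ
  Position 7: 'c' vs 'd' => differ
  Position 8: 'a' vs 'b' => differ
Total differences (Hamming distance): 8

8


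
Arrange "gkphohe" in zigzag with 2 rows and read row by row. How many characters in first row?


Zigzag "gkphohe" into 2 rows:
Placing characters:
  'g' => row 0
  'k' => row 1
  'p' => row 0
  'h' => row 1
  'o' => row 0
  'h' => row 1
  'e' => row 0
Rows:
  Row 0: "gpoe"
  Row 1: "khh"
First row length: 4

4


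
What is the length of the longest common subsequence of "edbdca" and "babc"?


LCS of "edbdca" and "babc"
DP table:
           b    a    b    c
      0    0    0    0    0
  e   0    0    0    0    0
  d   0    0    0    0    0
  b   0    1    1    1    1
  d   0    1    1    1    1
  c   0    1    1    1    2
  a   0    1    2    2    2
LCS length = dp[6][4] = 2

2


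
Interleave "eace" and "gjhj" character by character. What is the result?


Interleaving "eace" and "gjhj":
  Position 0: 'e' from first, 'g' from second => "eg"
  Position 1: 'a' from first, 'j' from second => "aj"
  Position 2: 'c' from first, 'h' from second => "ch"
  Position 3: 'e' from first, 'j' from second => "ej"
Result: egajchej

egajchej


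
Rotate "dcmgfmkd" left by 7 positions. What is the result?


Input: "dcmgfmkd", rotate left by 7
First 7 characters: "dcmgfmk"
Remaining characters: "d"
Concatenate remaining + first: "d" + "dcmgfmk" = "ddcmgfmk"

ddcmgfmk


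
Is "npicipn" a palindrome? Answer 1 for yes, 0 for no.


Input: npicipn
Reversed: npicipn
  Compare pos 0 ('n') with pos 6 ('n'): match
  Compare pos 1 ('p') with pos 5 ('p'): match
  Compare pos 2 ('i') with pos 4 ('i'): match
Result: palindrome

1


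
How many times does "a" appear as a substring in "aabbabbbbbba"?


Searching for "a" in "aabbabbbbbba"
Scanning each position:
  Position 0: "a" => MATCH
  Position 1: "a" => MATCH
  Position 2: "b" => no
  Position 3: "b" => no
  Position 4: "a" => MATCH
  Position 5: "b" => no
  Position 6: "b" => no
  Position 7: "b" => no
  Position 8: "b" => no
  Position 9: "b" => no
  Position 10: "b" => no
  Position 11: "a" => MATCH
Total occurrences: 4

4


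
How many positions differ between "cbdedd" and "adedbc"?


Comparing "cbdedd" and "adedbc" position by position:
  Position 0: 'c' vs 'a' => DIFFER
  Position 1: 'b' vs 'd' => DIFFER
  Position 2: 'd' vs 'e' => DIFFER
  Position 3: 'e' vs 'd' => DIFFER
  Position 4: 'd' vs 'b' => DIFFER
  Position 5: 'd' vs 'c' => DIFFER
Positions that differ: 6

6


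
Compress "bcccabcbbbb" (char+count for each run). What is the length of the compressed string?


Input: bcccabcbbbb
Runs:
  'b' x 1 => "b1"
  'c' x 3 => "c3"
  'a' x 1 => "a1"
  'b' x 1 => "b1"
  'c' x 1 => "c1"
  'b' x 4 => "b4"
Compressed: "b1c3a1b1c1b4"
Compressed length: 12

12


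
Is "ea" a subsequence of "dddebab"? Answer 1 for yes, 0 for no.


Check if "ea" is a subsequence of "dddebab"
Greedy scan:
  Position 0 ('d'): no match needed
  Position 1 ('d'): no match needed
  Position 2 ('d'): no match needed
  Position 3 ('e'): matches sub[0] = 'e'
  Position 4 ('b'): no match needed
  Position 5 ('a'): matches sub[1] = 'a'
  Position 6 ('b'): no match needed
All 2 characters matched => is a subsequence

1


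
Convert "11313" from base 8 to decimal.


Input: "11313" in base 8
Positional expansion:
  Digit '1' (value 1) x 8^4 = 4096
  Digit '1' (value 1) x 8^3 = 512
  Digit '3' (value 3) x 8^2 = 192
  Digit '1' (value 1) x 8^1 = 8
  Digit '3' (value 3) x 8^0 = 3
Sum = 4811

4811


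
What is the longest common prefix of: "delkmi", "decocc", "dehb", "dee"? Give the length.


Words: delkmi, decocc, dehb, dee
  Position 0: all 'd' => match
  Position 1: all 'e' => match
  Position 2: ('l', 'c', 'h', 'e') => mismatch, stop
LCP = "de" (length 2)

2


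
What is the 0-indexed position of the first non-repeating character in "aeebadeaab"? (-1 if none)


Input: aeebadeaab
Character frequencies:
  'a': 4
  'b': 2
  'd': 1
  'e': 3
Scanning left to right for freq == 1:
  Position 0 ('a'): freq=4, skip
  Position 1 ('e'): freq=3, skip
  Position 2 ('e'): freq=3, skip
  Position 3 ('b'): freq=2, skip
  Position 4 ('a'): freq=4, skip
  Position 5 ('d'): unique! => answer = 5

5


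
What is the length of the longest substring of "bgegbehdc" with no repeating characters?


Input: "bgegbehdc"
Sliding window (track last position of each char):
  Position 0 ('b'): window [0,0] length 1 -- new best
  Position 1 ('g'): window [0,1] length 2 -- new best
  Position 2 ('e'): window [0,2] length 3 -- new best
  Position 3 ('g'): repeat (last at 1), move window start to 2
  Position 3 ('g'): window [2,3] length 2
  Position 4 ('b'): window [2,4] length 3
  Position 5 ('e'): repeat (last at 2), move window start to 3
  Position 5 ('e'): window [3,5] length 3
  Position 6 ('h'): window [3,6] length 4 -- new best
  Position 7 ('d'): window [3,7] length 5 -- new best
  Position 8 ('c'): window [3,8] length 6 -- new best
Longest substring with no repeats: "gbehdc" with length 6

6


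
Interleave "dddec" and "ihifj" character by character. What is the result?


Interleaving "dddec" and "ihifj":
  Position 0: 'd' from first, 'i' from second => "di"
  Position 1: 'd' from first, 'h' from second => "dh"
  Position 2: 'd' from first, 'i' from second => "di"
  Position 3: 'e' from first, 'f' from second => "ef"
  Position 4: 'c' from first, 'j' from second => "cj"
Result: didhdiefcj

didhdiefcj


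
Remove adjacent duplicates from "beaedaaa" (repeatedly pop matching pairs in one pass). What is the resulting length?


Input: beaedaaa
Stack-based adjacent duplicate removal:
  Read 'b': push. Stack: b
  Read 'e': push. Stack: be
  Read 'a': push. Stack: bea
  Read 'e': push. Stack: beae
  Read 'd': push. Stack: beaed
  Read 'a': push. Stack: beaeda
  Read 'a': matches stack top 'a' => pop. Stack: beaed
  Read 'a': push. Stack: beaeda
Final stack: "beaeda" (length 6)

6


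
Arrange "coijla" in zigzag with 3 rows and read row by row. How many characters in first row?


Zigzag "coijla" into 3 rows:
Placing characters:
  'c' => row 0
  'o' => row 1
  'i' => row 2
  'j' => row 1
  'l' => row 0
  'a' => row 1
Rows:
  Row 0: "cl"
  Row 1: "oja"
  Row 2: "i"
First row length: 2

2


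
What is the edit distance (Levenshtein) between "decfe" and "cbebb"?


Computing edit distance: "decfe" -> "cbebb"
DP table:
           c    b    e    b    b
      0    1    2    3    4    5
  d   1    1    2    3    4    5
  e   2    2    2    2    3    4
  c   3    2    3    3    3    4
  f   4    3    3    4    4    4
  e   5    4    4    3    4    5
Edit distance = dp[5][5] = 5

5


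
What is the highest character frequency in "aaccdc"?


Input: aaccdc
Character counts:
  'a': 2
  'c': 3
  'd': 1
Maximum frequency: 3

3


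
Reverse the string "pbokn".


Input: pbokn
Reading characters right to left:
  Position 4: 'n'
  Position 3: 'k'
  Position 2: 'o'
  Position 1: 'b'
  Position 0: 'p'
Reversed: nkobp

nkobp


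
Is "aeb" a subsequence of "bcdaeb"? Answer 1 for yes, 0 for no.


Check if "aeb" is a subsequence of "bcdaeb"
Greedy scan:
  Position 0 ('b'): no match needed
  Position 1 ('c'): no match needed
  Position 2 ('d'): no match needed
  Position 3 ('a'): matches sub[0] = 'a'
  Position 4 ('e'): matches sub[1] = 'e'
  Position 5 ('b'): matches sub[2] = 'b'
All 3 characters matched => is a subsequence

1


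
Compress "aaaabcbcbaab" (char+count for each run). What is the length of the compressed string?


Input: aaaabcbcbaab
Runs:
  'a' x 4 => "a4"
  'b' x 1 => "b1"
  'c' x 1 => "c1"
  'b' x 1 => "b1"
  'c' x 1 => "c1"
  'b' x 1 => "b1"
  'a' x 2 => "a2"
  'b' x 1 => "b1"
Compressed: "a4b1c1b1c1b1a2b1"
Compressed length: 16

16


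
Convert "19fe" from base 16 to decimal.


Input: "19fe" in base 16
Positional expansion:
  Digit '1' (value 1) x 16^3 = 4096
  Digit '9' (value 9) x 16^2 = 2304
  Digit 'f' (value 15) x 16^1 = 240
  Digit 'e' (value 14) x 16^0 = 14
Sum = 6654

6654


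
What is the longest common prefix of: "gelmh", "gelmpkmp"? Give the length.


Words: gelmh, gelmpkmp
  Position 0: all 'g' => match
  Position 1: all 'e' => match
  Position 2: all 'l' => match
  Position 3: all 'm' => match
  Position 4: ('h', 'p') => mismatch, stop
LCP = "gelm" (length 4)

4


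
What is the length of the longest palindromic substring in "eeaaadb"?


Input: "eeaaadb"
Checking substrings for palindromes:
  [2:5] "aaa" (len 3) => palindrome
  [0:2] "ee" (len 2) => palindrome
  [2:4] "aa" (len 2) => palindrome
  [3:5] "aa" (len 2) => palindrome
Longest palindromic substring: "aaa" with length 3

3


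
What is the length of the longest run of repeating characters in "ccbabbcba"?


Input: "ccbabbcba"
Scanning for longest run:
  Position 1 ('c'): continues run of 'c', length=2
  Position 2 ('b'): new char, reset run to 1
  Position 3 ('a'): new char, reset run to 1
  Position 4 ('b'): new char, reset run to 1
  Position 5 ('b'): continues run of 'b', length=2
  Position 6 ('c'): new char, reset run to 1
  Position 7 ('b'): new char, reset run to 1
  Position 8 ('a'): new char, reset run to 1
Longest run: 'c' with length 2

2


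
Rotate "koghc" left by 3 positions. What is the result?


Input: "koghc", rotate left by 3
First 3 characters: "kog"
Remaining characters: "hc"
Concatenate remaining + first: "hc" + "kog" = "hckog"

hckog


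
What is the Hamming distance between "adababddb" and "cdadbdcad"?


Comparing "adababddb" and "cdadbdcad" position by position:
  Position 0: 'a' vs 'c' => differ
  Position 1: 'd' vs 'd' => same
  Position 2: 'a' vs 'a' => same
  Position 3: 'b' vs 'd' => differ
  Position 4: 'a' vs 'b' => differ
  Position 5: 'b' vs 'd' => differ
  Position 6: 'd' vs 'c' => differ
  Position 7: 'd' vs 'a' => differ
  Position 8: 'b' vs 'd' => differ
Total differences (Hamming distance): 7

7


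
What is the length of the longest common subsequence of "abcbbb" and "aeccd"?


LCS of "abcbbb" and "aeccd"
DP table:
           a    e    c    c    d
      0    0    0    0    0    0
  a   0    1    1    1    1    1
  b   0    1    1    1    1    1
  c   0    1    1    2    2    2
  b   0    1    1    2    2    2
  b   0    1    1    2    2    2
  b   0    1    1    2    2    2
LCS length = dp[6][5] = 2

2


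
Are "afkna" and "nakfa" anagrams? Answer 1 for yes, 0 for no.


Strings: "afkna", "nakfa"
Sorted first:  aafkn
Sorted second: aafkn
Sorted forms match => anagrams

1


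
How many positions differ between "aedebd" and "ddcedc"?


Comparing "aedebd" and "ddcedc" position by position:
  Position 0: 'a' vs 'd' => DIFFER
  Position 1: 'e' vs 'd' => DIFFER
  Position 2: 'd' vs 'c' => DIFFER
  Position 3: 'e' vs 'e' => same
  Position 4: 'b' vs 'd' => DIFFER
  Position 5: 'd' vs 'c' => DIFFER
Positions that differ: 5

5


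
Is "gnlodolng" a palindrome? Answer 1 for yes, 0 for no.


Input: gnlodolng
Reversed: gnlodolng
  Compare pos 0 ('g') with pos 8 ('g'): match
  Compare pos 1 ('n') with pos 7 ('n'): match
  Compare pos 2 ('l') with pos 6 ('l'): match
  Compare pos 3 ('o') with pos 5 ('o'): match
Result: palindrome

1


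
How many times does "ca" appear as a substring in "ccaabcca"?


Searching for "ca" in "ccaabcca"
Scanning each position:
  Position 0: "cc" => no
  Position 1: "ca" => MATCH
  Position 2: "aa" => no
  Position 3: "ab" => no
  Position 4: "bc" => no
  Position 5: "cc" => no
  Position 6: "ca" => MATCH
Total occurrences: 2

2


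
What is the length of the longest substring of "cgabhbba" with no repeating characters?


Input: "cgabhbba"
Sliding window (track last position of each char):
  Position 0 ('c'): window [0,0] length 1 -- new best
  Position 1 ('g'): window [0,1] length 2 -- new best
  Position 2 ('a'): window [0,2] length 3 -- new best
  Position 3 ('b'): window [0,3] length 4 -- new best
  Position 4 ('h'): window [0,4] length 5 -- new best
  Position 5 ('b'): repeat (last at 3), move window start to 4
  Position 5 ('b'): window [4,5] length 2
  Position 6 ('b'): repeat (last at 5), move window start to 6
  Position 6 ('b'): window [6,6] length 1
  Position 7 ('a'): window [6,7] length 2
Longest substring with no repeats: "cgabh" with length 5

5


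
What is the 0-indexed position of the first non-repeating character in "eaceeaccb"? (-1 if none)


Input: eaceeaccb
Character frequencies:
  'a': 2
  'b': 1
  'c': 3
  'e': 3
Scanning left to right for freq == 1:
  Position 0 ('e'): freq=3, skip
  Position 1 ('a'): freq=2, skip
  Position 2 ('c'): freq=3, skip
  Position 3 ('e'): freq=3, skip
  Position 4 ('e'): freq=3, skip
  Position 5 ('a'): freq=2, skip
  Position 6 ('c'): freq=3, skip
  Position 7 ('c'): freq=3, skip
  Position 8 ('b'): unique! => answer = 8

8


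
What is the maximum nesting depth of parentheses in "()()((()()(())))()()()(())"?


Input: "()()((()()(())))()()()(())"
Tracking depth:
  Position 0 '(': depth becomes 1
  Position 1 ')': depth becomes 0
  Position 2 '(': depth becomes 1
  Position 3 ')': depth becomes 0
  Position 4 '(': depth becomes 1
  Position 5 '(': depth becomes 2
  Position 6 '(': depth becomes 3
  Position 7 ')': depth becomes 2
  Position 8 '(': depth becomes 3
  Position 9 ')': depth becomes 2
  Position 10 '(': depth becomes 3
  Position 11 '(': depth becomes 4
  Position 12 ')': depth becomes 3
  Position 13 ')': depth becomes 2
  Position 14 ')': depth becomes 1
  Position 15 ')': depth becomes 0
  Position 16 '(': depth becomes 1
  Position 17 ')': depth becomes 0
  Position 18 '(': depth becomes 1
  Position 19 ')': depth becomes 0
  Position 20 '(': depth becomes 1
  Position 21 ')': depth becomes 0
  Position 22 '(': depth becomes 1
  Position 23 '(': depth becomes 2
  Position 24 ')': depth becomes 1
  Position 25 ')': depth becomes 0
Maximum depth reached: 4

4


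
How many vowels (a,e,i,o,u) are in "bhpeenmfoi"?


Input: bhpeenmfoi
Checking each character:
  'b' at position 0: consonant
  'h' at position 1: consonant
  'p' at position 2: consonant
  'e' at position 3: vowel (running total: 1)
  'e' at position 4: vowel (running total: 2)
  'n' at position 5: consonant
  'm' at position 6: consonant
  'f' at position 7: consonant
  'o' at position 8: vowel (running total: 3)
  'i' at position 9: vowel (running total: 4)
Total vowels: 4

4


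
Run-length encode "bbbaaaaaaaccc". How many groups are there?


Input: bbbaaaaaaaccc
Scanning for consecutive runs:
  Group 1: 'b' x 3 (positions 0-2)
  Group 2: 'a' x 7 (positions 3-9)
  Group 3: 'c' x 3 (positions 10-12)
Total groups: 3

3


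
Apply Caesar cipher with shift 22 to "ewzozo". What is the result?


Caesar cipher: shift "ewzozo" by 22
  'e' (pos 4) + 22 = pos 0 = 'a'
  'w' (pos 22) + 22 = pos 18 = 's'
  'z' (pos 25) + 22 = pos 21 = 'v'
  'o' (pos 14) + 22 = pos 10 = 'k'
  'z' (pos 25) + 22 = pos 21 = 'v'
  'o' (pos 14) + 22 = pos 10 = 'k'
Result: asvkvk

asvkvk


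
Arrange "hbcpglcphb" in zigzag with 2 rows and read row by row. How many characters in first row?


Zigzag "hbcpglcphb" into 2 rows:
Placing characters:
  'h' => row 0
  'b' => row 1
  'c' => row 0
  'p' => row 1
  'g' => row 0
  'l' => row 1
  'c' => row 0
  'p' => row 1
  'h' => row 0
  'b' => row 1
Rows:
  Row 0: "hcgch"
  Row 1: "bplpb"
First row length: 5

5


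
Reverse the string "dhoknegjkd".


Input: dhoknegjkd
Reading characters right to left:
  Position 9: 'd'
  Position 8: 'k'
  Position 7: 'j'
  Position 6: 'g'
  Position 5: 'e'
  Position 4: 'n'
  Position 3: 'k'
  Position 2: 'o'
  Position 1: 'h'
  Position 0: 'd'
Reversed: dkjgenkohd

dkjgenkohd


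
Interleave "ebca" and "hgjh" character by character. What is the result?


Interleaving "ebca" and "hgjh":
  Position 0: 'e' from first, 'h' from second => "eh"
  Position 1: 'b' from first, 'g' from second => "bg"
  Position 2: 'c' from first, 'j' from second => "cj"
  Position 3: 'a' from first, 'h' from second => "ah"
Result: ehbgcjah

ehbgcjah


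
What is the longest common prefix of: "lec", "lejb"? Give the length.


Words: lec, lejb
  Position 0: all 'l' => match
  Position 1: all 'e' => match
  Position 2: ('c', 'j') => mismatch, stop
LCP = "le" (length 2)

2


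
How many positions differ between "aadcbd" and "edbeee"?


Comparing "aadcbd" and "edbeee" position by position:
  Position 0: 'a' vs 'e' => DIFFER
  Position 1: 'a' vs 'd' => DIFFER
  Position 2: 'd' vs 'b' => DIFFER
  Position 3: 'c' vs 'e' => DIFFER
  Position 4: 'b' vs 'e' => DIFFER
  Position 5: 'd' vs 'e' => DIFFER
Positions that differ: 6

6


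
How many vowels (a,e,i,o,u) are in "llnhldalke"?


Input: llnhldalke
Checking each character:
  'l' at position 0: consonant
  'l' at position 1: consonant
  'n' at position 2: consonant
  'h' at position 3: consonant
  'l' at position 4: consonant
  'd' at position 5: consonant
  'a' at position 6: vowel (running total: 1)
  'l' at position 7: consonant
  'k' at position 8: consonant
  'e' at position 9: vowel (running total: 2)
Total vowels: 2

2


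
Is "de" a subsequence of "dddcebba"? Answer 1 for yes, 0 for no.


Check if "de" is a subsequence of "dddcebba"
Greedy scan:
  Position 0 ('d'): matches sub[0] = 'd'
  Position 1 ('d'): no match needed
  Position 2 ('d'): no match needed
  Position 3 ('c'): no match needed
  Position 4 ('e'): matches sub[1] = 'e'
  Position 5 ('b'): no match needed
  Position 6 ('b'): no match needed
  Position 7 ('a'): no match needed
All 2 characters matched => is a subsequence

1


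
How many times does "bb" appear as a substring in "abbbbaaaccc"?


Searching for "bb" in "abbbbaaaccc"
Scanning each position:
  Position 0: "ab" => no
  Position 1: "bb" => MATCH
  Position 2: "bb" => MATCH
  Position 3: "bb" => MATCH
  Position 4: "ba" => no
  Position 5: "aa" => no
  Position 6: "aa" => no
  Position 7: "ac" => no
  Position 8: "cc" => no
  Position 9: "cc" => no
Total occurrences: 3

3
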